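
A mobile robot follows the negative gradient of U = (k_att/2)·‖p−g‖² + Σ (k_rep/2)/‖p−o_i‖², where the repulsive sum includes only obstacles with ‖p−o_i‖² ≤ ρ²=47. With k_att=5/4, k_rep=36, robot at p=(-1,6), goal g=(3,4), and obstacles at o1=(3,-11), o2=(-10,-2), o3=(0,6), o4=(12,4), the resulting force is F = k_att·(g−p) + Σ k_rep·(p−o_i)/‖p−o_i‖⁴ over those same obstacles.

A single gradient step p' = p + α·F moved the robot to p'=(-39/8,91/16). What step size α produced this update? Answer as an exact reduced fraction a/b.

α = 1/8

F_att = 5/4·(g−p) = 5/4·(4,-2) = (5.0000,-2.5000)
o1: d²=305 > ρ²=47 → inactive
o2: d²=145 > ρ²=47 → inactive
o3: d²=1 ≤ ρ²=47; F_rep = 36·(-1,0)/1² = (-36.0000,0.0000)
o4: d²=173 > ρ²=47 → inactive
F = F_att + ΣF_rep = (-31.0000,-2.5000)
Δp = p'−p = (-3.8750,-0.3125); α = Δx/Fx = (-31/8) / (-31) = 1/8
check: Δy/Fy = (-5/16) / (-5/2) = 1/8 ✓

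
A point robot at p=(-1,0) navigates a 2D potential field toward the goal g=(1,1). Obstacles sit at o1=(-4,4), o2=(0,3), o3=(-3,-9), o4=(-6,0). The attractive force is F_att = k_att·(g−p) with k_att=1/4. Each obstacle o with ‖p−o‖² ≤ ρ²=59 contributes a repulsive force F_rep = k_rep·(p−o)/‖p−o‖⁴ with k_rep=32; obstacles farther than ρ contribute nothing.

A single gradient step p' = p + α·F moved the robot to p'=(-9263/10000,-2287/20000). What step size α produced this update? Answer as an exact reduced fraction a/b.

α = 1/8

F_att = 1/4·(g−p) = 1/4·(2,1) = (0.5000,0.2500)
o1: d²=25 ≤ ρ²=59; F_rep = 32·(3,-4)/25² = (0.1536,-0.2048)
o2: d²=10 ≤ ρ²=59; F_rep = 32·(-1,-3)/10² = (-0.3200,-0.9600)
o3: d²=85 > ρ²=59 → inactive
o4: d²=25 ≤ ρ²=59; F_rep = 32·(5,0)/25² = (0.2560,0.0000)
F = F_att + ΣF_rep = (0.5896,-0.9148)
Δp = p'−p = (0.0737,-0.1143); α = Δx/Fx = (737/10000) / (737/1250) = 1/8
check: Δy/Fy = (-2287/20000) / (-2287/2500) = 1/8 ✓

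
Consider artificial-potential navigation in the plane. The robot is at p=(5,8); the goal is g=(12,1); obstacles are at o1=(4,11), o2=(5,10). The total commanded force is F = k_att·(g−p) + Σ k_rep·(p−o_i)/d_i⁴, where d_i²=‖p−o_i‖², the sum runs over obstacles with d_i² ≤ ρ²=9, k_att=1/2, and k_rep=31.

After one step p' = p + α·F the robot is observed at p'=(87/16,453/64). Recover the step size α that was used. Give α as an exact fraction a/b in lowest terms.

F_att = 1/2·(g−p) = 1/2·(7,-7) = (3.5000,-3.5000)
o1: d²=10 > ρ²=9 → inactive
o2: d²=4 ≤ ρ²=9; F_rep = 31·(0,-2)/4² = (0.0000,-3.8750)
F = F_att + ΣF_rep = (3.5000,-7.3750)
Δp = p'−p = (0.4375,-0.9219); α = Δx/Fx = (7/16) / (7/2) = 1/8
check: Δy/Fy = (-59/64) / (-59/8) = 1/8 ✓

α = 1/8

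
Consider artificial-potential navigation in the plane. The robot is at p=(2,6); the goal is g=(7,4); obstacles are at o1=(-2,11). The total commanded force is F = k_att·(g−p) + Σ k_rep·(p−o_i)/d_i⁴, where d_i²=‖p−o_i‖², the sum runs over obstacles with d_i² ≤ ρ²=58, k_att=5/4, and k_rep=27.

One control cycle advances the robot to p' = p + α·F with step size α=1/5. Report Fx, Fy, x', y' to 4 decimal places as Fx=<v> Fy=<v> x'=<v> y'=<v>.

Fx=6.3142 Fy=-2.5803 x'=3.2628 y'=5.4839

F_att = 5/4·(g−p) = 5/4·(5,-2) = (6.2500,-2.5000)
o1: d²=41 ≤ ρ²=58; F_rep = 27·(4,-5)/41² = (0.0642,-0.0803)
F = F_att + ΣF_rep = (6.3142,-2.5803)
p' = p + 1/5·F = (3.2628,5.4839)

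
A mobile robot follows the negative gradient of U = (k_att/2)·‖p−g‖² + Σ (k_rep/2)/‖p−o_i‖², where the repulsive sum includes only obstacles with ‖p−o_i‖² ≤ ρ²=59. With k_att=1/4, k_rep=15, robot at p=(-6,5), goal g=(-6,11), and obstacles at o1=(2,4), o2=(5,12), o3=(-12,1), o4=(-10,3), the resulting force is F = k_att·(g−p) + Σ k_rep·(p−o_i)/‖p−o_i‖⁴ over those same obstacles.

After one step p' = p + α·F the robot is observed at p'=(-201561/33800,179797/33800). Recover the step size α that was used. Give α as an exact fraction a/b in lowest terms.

F_att = 1/4·(g−p) = 1/4·(0,6) = (0.0000,1.5000)
o1: d²=65 > ρ²=59 → inactive
o2: d²=170 > ρ²=59 → inactive
o3: d²=52 ≤ ρ²=59; F_rep = 15·(6,4)/52² = (0.0333,0.0222)
o4: d²=20 ≤ ρ²=59; F_rep = 15·(4,2)/20² = (0.1500,0.0750)
F = F_att + ΣF_rep = (0.1833,1.5972)
Δp = p'−p = (0.0367,0.3194); α = Δx/Fx = (1239/33800) / (1239/6760) = 1/5
check: Δy/Fy = (10797/33800) / (10797/6760) = 1/5 ✓

α = 1/5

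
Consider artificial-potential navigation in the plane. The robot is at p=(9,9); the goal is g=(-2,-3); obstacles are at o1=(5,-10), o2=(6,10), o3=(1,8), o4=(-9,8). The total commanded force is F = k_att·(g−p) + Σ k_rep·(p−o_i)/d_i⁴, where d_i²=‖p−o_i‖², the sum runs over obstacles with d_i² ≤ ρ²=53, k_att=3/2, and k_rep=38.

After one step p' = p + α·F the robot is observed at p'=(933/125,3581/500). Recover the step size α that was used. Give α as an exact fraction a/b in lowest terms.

F_att = 3/2·(g−p) = 3/2·(-11,-12) = (-16.5000,-18.0000)
o1: d²=377 > ρ²=53 → inactive
o2: d²=10 ≤ ρ²=53; F_rep = 38·(3,-1)/10² = (1.1400,-0.3800)
o3: d²=65 > ρ²=53 → inactive
o4: d²=325 > ρ²=53 → inactive
F = F_att + ΣF_rep = (-15.3600,-18.3800)
Δp = p'−p = (-1.5360,-1.8380); α = Δx/Fx = (-192/125) / (-384/25) = 1/10
check: Δy/Fy = (-919/500) / (-919/50) = 1/10 ✓

α = 1/10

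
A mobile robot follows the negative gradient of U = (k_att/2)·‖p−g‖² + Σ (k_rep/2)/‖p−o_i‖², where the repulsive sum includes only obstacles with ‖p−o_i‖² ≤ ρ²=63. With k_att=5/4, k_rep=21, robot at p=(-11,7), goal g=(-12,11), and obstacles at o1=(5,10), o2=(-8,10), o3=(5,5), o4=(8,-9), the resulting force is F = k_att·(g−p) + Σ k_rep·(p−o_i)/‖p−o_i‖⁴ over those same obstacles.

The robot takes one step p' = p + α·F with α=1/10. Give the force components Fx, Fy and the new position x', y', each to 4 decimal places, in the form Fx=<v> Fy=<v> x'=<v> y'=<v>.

Fx=-1.4444 Fy=4.8056 x'=-11.1444 y'=7.4806

F_att = 5/4·(g−p) = 5/4·(-1,4) = (-1.2500,5.0000)
o1: d²=265 > ρ²=63 → inactive
o2: d²=18 ≤ ρ²=63; F_rep = 21·(-3,-3)/18² = (-0.1944,-0.1944)
o3: d²=260 > ρ²=63 → inactive
o4: d²=617 > ρ²=63 → inactive
F = F_att + ΣF_rep = (-1.4444,4.8056)
p' = p + 1/10·F = (-11.1444,7.4806)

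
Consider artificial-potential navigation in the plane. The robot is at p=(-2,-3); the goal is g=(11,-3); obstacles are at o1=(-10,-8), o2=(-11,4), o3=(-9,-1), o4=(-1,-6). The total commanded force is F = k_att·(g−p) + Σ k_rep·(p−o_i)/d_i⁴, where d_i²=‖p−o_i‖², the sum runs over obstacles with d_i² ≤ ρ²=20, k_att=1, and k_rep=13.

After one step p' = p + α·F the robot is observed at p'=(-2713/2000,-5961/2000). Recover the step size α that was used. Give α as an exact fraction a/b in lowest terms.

F_att = 1·(g−p) = 1·(13,0) = (13.0000,0.0000)
o1: d²=89 > ρ²=20 → inactive
o2: d²=130 > ρ²=20 → inactive
o3: d²=53 > ρ²=20 → inactive
o4: d²=10 ≤ ρ²=20; F_rep = 13·(-1,3)/10² = (-0.1300,0.3900)
F = F_att + ΣF_rep = (12.8700,0.3900)
Δp = p'−p = (0.6435,0.0195); α = Δx/Fx = (1287/2000) / (1287/100) = 1/20
check: Δy/Fy = (39/2000) / (39/100) = 1/20 ✓

α = 1/20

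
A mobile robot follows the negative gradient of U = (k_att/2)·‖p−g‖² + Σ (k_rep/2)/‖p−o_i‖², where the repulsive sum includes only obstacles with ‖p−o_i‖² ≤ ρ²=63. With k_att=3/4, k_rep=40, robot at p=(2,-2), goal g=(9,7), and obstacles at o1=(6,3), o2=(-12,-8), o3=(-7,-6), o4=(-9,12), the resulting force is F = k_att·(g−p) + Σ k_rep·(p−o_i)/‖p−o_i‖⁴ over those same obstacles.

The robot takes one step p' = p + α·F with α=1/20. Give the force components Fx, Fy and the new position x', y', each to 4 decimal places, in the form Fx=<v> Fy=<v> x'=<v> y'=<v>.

Fx=5.1548 Fy=6.6310 x'=2.2577 y'=-1.6684

F_att = 3/4·(g−p) = 3/4·(7,9) = (5.2500,6.7500)
o1: d²=41 ≤ ρ²=63; F_rep = 40·(-4,-5)/41² = (-0.0952,-0.1190)
o2: d²=232 > ρ²=63 → inactive
o3: d²=97 > ρ²=63 → inactive
o4: d²=317 > ρ²=63 → inactive
F = F_att + ΣF_rep = (5.1548,6.6310)
p' = p + 1/20·F = (2.2577,-1.6684)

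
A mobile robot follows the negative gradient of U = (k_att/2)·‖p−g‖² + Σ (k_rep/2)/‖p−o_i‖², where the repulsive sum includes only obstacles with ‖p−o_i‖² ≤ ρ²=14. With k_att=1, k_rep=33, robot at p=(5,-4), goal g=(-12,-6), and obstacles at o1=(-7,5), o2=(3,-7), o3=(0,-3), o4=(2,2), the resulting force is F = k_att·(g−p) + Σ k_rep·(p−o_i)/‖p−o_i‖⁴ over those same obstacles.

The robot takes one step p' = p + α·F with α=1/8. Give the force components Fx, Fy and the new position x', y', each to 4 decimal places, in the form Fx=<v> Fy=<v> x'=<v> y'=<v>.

F_att = 1·(g−p) = 1·(-17,-2) = (-17.0000,-2.0000)
o1: d²=225 > ρ²=14 → inactive
o2: d²=13 ≤ ρ²=14; F_rep = 33·(2,3)/13² = (0.3905,0.5858)
o3: d²=26 > ρ²=14 → inactive
o4: d²=45 > ρ²=14 → inactive
F = F_att + ΣF_rep = (-16.6095,-1.4142)
p' = p + 1/8·F = (2.9238,-4.1768)

Fx=-16.6095 Fy=-1.4142 x'=2.9238 y'=-4.1768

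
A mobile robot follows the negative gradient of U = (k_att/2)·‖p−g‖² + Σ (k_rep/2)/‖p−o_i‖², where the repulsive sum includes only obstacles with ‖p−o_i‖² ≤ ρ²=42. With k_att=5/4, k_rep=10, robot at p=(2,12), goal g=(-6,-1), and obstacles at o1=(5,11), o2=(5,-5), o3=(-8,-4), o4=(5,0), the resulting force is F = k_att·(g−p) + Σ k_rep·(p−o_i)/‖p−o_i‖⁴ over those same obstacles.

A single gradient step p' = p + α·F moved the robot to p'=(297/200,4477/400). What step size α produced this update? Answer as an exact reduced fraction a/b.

F_att = 5/4·(g−p) = 5/4·(-8,-13) = (-10.0000,-16.2500)
o1: d²=10 ≤ ρ²=42; F_rep = 10·(-3,1)/10² = (-0.3000,0.1000)
o2: d²=298 > ρ²=42 → inactive
o3: d²=356 > ρ²=42 → inactive
o4: d²=153 > ρ²=42 → inactive
F = F_att + ΣF_rep = (-10.3000,-16.1500)
Δp = p'−p = (-0.5150,-0.8075); α = Δx/Fx = (-103/200) / (-103/10) = 1/20
check: Δy/Fy = (-323/400) / (-323/20) = 1/20 ✓

α = 1/20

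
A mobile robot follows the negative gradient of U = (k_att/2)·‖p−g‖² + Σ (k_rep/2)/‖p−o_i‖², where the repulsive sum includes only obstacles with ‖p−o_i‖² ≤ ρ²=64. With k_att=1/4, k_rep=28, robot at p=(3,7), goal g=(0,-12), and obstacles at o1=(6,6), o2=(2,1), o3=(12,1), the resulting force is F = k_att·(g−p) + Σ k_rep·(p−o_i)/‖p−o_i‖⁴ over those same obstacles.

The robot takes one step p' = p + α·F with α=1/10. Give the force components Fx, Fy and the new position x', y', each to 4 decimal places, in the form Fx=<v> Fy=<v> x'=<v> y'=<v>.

Fx=-1.5695 Fy=-4.3473 x'=2.8430 y'=6.5653

F_att = 1/4·(g−p) = 1/4·(-3,-19) = (-0.7500,-4.7500)
o1: d²=10 ≤ ρ²=64; F_rep = 28·(-3,1)/10² = (-0.8400,0.2800)
o2: d²=37 ≤ ρ²=64; F_rep = 28·(1,6)/37² = (0.0205,0.1227)
o3: d²=117 > ρ²=64 → inactive
F = F_att + ΣF_rep = (-1.5695,-4.3473)
p' = p + 1/10·F = (2.8430,6.5653)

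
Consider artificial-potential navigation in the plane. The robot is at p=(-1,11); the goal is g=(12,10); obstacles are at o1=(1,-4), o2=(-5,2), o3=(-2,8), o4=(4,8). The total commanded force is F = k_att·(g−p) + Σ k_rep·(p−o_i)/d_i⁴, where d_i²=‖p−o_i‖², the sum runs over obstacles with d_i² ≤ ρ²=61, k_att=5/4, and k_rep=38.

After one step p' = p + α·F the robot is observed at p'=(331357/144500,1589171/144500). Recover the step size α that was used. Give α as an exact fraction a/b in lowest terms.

F_att = 5/4·(g−p) = 5/4·(13,-1) = (16.2500,-1.2500)
o1: d²=229 > ρ²=61 → inactive
o2: d²=97 > ρ²=61 → inactive
o3: d²=10 ≤ ρ²=61; F_rep = 38·(1,3)/10² = (0.3800,1.1400)
o4: d²=34 ≤ ρ²=61; F_rep = 38·(-5,3)/34² = (-0.1644,0.0986)
F = F_att + ΣF_rep = (16.4656,-0.0114)
Δp = p'−p = (3.2931,-0.0023); α = Δx/Fx = (475857/144500) / (475857/28900) = 1/5
check: Δy/Fy = (-329/144500) / (-329/28900) = 1/5 ✓

α = 1/5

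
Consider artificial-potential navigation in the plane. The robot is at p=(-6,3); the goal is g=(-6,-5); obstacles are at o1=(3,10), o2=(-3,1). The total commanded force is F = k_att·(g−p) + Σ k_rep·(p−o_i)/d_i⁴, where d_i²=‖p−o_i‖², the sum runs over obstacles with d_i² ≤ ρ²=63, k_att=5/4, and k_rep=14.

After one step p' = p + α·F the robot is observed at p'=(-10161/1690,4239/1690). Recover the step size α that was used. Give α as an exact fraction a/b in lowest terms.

F_att = 5/4·(g−p) = 5/4·(0,-8) = (0.0000,-10.0000)
o1: d²=130 > ρ²=63 → inactive
o2: d²=13 ≤ ρ²=63; F_rep = 14·(-3,2)/13² = (-0.2485,0.1657)
F = F_att + ΣF_rep = (-0.2485,-9.8343)
Δp = p'−p = (-0.0124,-0.4917); α = Δx/Fx = (-21/1690) / (-42/169) = 1/20
check: Δy/Fy = (-831/1690) / (-1662/169) = 1/20 ✓

α = 1/20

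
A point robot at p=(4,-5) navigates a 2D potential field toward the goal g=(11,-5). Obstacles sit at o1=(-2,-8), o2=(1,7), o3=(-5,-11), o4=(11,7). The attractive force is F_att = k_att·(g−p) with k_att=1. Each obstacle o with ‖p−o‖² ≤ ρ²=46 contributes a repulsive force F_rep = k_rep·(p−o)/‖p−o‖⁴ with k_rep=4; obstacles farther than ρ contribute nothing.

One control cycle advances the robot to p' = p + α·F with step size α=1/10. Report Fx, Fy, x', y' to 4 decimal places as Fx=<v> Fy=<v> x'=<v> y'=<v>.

Fx=7.0119 Fy=0.0059 x'=4.7012 y'=-4.9994

F_att = 1·(g−p) = 1·(7,0) = (7.0000,0.0000)
o1: d²=45 ≤ ρ²=46; F_rep = 4·(6,3)/45² = (0.0119,0.0059)
o2: d²=153 > ρ²=46 → inactive
o3: d²=117 > ρ²=46 → inactive
o4: d²=193 > ρ²=46 → inactive
F = F_att + ΣF_rep = (7.0119,0.0059)
p' = p + 1/10·F = (4.7012,-4.9994)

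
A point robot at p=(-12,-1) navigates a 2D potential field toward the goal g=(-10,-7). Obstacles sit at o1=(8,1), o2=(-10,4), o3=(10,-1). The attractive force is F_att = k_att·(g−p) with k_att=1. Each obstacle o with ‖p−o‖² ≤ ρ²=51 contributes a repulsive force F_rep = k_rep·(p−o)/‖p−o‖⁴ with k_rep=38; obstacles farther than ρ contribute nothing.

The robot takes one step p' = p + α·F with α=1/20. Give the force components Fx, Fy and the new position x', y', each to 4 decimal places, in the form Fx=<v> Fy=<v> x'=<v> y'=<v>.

Fx=1.9096 Fy=-6.2259 x'=-11.9045 y'=-1.3113

F_att = 1·(g−p) = 1·(2,-6) = (2.0000,-6.0000)
o1: d²=404 > ρ²=51 → inactive
o2: d²=29 ≤ ρ²=51; F_rep = 38·(-2,-5)/29² = (-0.0904,-0.2259)
o3: d²=484 > ρ²=51 → inactive
F = F_att + ΣF_rep = (1.9096,-6.2259)
p' = p + 1/20·F = (-11.9045,-1.3113)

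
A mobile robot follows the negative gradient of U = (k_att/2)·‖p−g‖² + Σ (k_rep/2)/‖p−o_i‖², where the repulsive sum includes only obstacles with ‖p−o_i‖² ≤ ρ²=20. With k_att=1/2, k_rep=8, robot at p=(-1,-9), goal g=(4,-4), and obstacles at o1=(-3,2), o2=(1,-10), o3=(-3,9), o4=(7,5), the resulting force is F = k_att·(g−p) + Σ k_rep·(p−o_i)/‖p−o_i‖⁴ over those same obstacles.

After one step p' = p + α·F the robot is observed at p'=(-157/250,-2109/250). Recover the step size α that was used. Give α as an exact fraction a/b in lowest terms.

α = 1/5

F_att = 1/2·(g−p) = 1/2·(5,5) = (2.5000,2.5000)
o1: d²=125 > ρ²=20 → inactive
o2: d²=5 ≤ ρ²=20; F_rep = 8·(-2,1)/5² = (-0.6400,0.3200)
o3: d²=328 > ρ²=20 → inactive
o4: d²=260 > ρ²=20 → inactive
F = F_att + ΣF_rep = (1.8600,2.8200)
Δp = p'−p = (0.3720,0.5640); α = Δx/Fx = (93/250) / (93/50) = 1/5
check: Δy/Fy = (141/250) / (141/50) = 1/5 ✓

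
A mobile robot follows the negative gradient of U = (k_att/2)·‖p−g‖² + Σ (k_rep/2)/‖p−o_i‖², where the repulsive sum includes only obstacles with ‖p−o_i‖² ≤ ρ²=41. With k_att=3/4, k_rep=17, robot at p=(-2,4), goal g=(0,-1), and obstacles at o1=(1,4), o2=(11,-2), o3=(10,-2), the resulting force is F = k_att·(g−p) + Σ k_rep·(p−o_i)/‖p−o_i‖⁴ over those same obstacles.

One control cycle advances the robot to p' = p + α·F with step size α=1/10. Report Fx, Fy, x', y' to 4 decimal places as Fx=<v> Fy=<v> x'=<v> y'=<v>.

Fx=0.8704 Fy=-3.7500 x'=-1.9130 y'=3.6250

F_att = 3/4·(g−p) = 3/4·(2,-5) = (1.5000,-3.7500)
o1: d²=9 ≤ ρ²=41; F_rep = 17·(-3,0)/9² = (-0.6296,0.0000)
o2: d²=205 > ρ²=41 → inactive
o3: d²=180 > ρ²=41 → inactive
F = F_att + ΣF_rep = (0.8704,-3.7500)
p' = p + 1/10·F = (-1.9130,3.6250)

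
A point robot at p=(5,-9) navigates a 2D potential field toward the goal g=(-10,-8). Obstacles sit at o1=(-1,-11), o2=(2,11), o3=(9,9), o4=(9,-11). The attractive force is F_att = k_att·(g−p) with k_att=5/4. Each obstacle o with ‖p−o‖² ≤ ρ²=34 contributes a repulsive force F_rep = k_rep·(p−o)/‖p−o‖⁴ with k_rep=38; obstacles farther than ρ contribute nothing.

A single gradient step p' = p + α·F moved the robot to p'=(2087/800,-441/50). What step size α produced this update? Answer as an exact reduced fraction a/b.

α = 1/8

F_att = 5/4·(g−p) = 5/4·(-15,1) = (-18.7500,1.2500)
o1: d²=40 > ρ²=34 → inactive
o2: d²=409 > ρ²=34 → inactive
o3: d²=340 > ρ²=34 → inactive
o4: d²=20 ≤ ρ²=34; F_rep = 38·(-4,2)/20² = (-0.3800,0.1900)
F = F_att + ΣF_rep = (-19.1300,1.4400)
Δp = p'−p = (-2.3912,0.1800); α = Δx/Fx = (-1913/800) / (-1913/100) = 1/8
check: Δy/Fy = (9/50) / (36/25) = 1/8 ✓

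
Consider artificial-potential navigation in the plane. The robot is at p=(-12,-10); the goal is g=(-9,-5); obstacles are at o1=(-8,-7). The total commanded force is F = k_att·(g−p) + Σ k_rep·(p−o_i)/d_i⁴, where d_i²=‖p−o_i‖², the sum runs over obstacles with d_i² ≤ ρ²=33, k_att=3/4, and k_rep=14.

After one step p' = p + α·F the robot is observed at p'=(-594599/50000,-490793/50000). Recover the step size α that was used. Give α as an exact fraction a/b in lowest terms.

α = 1/20

F_att = 3/4·(g−p) = 3/4·(3,5) = (2.2500,3.7500)
o1: d²=25 ≤ ρ²=33; F_rep = 14·(-4,-3)/25² = (-0.0896,-0.0672)
F = F_att + ΣF_rep = (2.1604,3.6828)
Δp = p'−p = (0.1080,0.1841); α = Δx/Fx = (5401/50000) / (5401/2500) = 1/20
check: Δy/Fy = (9207/50000) / (9207/2500) = 1/20 ✓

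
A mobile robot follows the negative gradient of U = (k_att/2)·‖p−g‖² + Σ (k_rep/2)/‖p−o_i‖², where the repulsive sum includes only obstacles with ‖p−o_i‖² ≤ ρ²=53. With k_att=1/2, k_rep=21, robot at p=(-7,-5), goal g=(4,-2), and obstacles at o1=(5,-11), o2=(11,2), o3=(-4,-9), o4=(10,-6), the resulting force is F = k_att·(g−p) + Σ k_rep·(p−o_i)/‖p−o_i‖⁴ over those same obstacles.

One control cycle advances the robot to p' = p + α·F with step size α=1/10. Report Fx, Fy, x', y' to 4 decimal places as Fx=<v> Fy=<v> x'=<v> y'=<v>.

F_att = 1/2·(g−p) = 1/2·(11,3) = (5.5000,1.5000)
o1: d²=180 > ρ²=53 → inactive
o2: d²=373 > ρ²=53 → inactive
o3: d²=25 ≤ ρ²=53; F_rep = 21·(-3,4)/25² = (-0.1008,0.1344)
o4: d²=290 > ρ²=53 → inactive
F = F_att + ΣF_rep = (5.3992,1.6344)
p' = p + 1/10·F = (-6.4601,-4.8366)

Fx=5.3992 Fy=1.6344 x'=-6.4601 y'=-4.8366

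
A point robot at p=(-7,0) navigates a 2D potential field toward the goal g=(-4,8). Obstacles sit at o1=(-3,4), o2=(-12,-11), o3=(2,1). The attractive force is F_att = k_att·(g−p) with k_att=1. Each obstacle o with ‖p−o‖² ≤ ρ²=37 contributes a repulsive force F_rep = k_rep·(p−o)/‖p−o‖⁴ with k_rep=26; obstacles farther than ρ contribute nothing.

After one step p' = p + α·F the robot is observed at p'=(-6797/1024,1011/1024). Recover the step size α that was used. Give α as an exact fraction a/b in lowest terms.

F_att = 1·(g−p) = 1·(3,8) = (3.0000,8.0000)
o1: d²=32 ≤ ρ²=37; F_rep = 26·(-4,-4)/32² = (-0.1016,-0.1016)
o2: d²=146 > ρ²=37 → inactive
o3: d²=82 > ρ²=37 → inactive
F = F_att + ΣF_rep = (2.8984,7.8984)
Δp = p'−p = (0.3623,0.9873); α = Δx/Fx = (371/1024) / (371/128) = 1/8
check: Δy/Fy = (1011/1024) / (1011/128) = 1/8 ✓

α = 1/8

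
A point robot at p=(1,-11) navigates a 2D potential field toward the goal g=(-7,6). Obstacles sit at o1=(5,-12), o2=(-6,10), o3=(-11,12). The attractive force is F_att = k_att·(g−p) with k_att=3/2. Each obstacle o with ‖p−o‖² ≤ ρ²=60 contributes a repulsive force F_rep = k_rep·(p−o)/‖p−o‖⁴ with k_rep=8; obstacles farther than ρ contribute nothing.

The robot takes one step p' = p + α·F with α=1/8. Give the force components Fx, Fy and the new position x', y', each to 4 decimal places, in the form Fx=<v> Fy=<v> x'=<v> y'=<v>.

F_att = 3/2·(g−p) = 3/2·(-8,17) = (-12.0000,25.5000)
o1: d²=17 ≤ ρ²=60; F_rep = 8·(-4,1)/17² = (-0.1107,0.0277)
o2: d²=490 > ρ²=60 → inactive
o3: d²=673 > ρ²=60 → inactive
F = F_att + ΣF_rep = (-12.1107,25.5277)
p' = p + 1/8·F = (-0.5138,-7.8090)

Fx=-12.1107 Fy=25.5277 x'=-0.5138 y'=-7.8090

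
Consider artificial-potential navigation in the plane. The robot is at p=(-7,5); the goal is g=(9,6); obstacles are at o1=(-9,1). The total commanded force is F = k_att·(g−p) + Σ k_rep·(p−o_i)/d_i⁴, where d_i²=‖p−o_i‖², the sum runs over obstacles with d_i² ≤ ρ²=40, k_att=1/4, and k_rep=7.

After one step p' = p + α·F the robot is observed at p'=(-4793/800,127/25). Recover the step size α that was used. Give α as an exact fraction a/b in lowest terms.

α = 1/4

F_att = 1/4·(g−p) = 1/4·(16,1) = (4.0000,0.2500)
o1: d²=20 ≤ ρ²=40; F_rep = 7·(2,4)/20² = (0.0350,0.0700)
F = F_att + ΣF_rep = (4.0350,0.3200)
Δp = p'−p = (1.0088,0.0800); α = Δx/Fx = (807/800) / (807/200) = 1/4
check: Δy/Fy = (2/25) / (8/25) = 1/4 ✓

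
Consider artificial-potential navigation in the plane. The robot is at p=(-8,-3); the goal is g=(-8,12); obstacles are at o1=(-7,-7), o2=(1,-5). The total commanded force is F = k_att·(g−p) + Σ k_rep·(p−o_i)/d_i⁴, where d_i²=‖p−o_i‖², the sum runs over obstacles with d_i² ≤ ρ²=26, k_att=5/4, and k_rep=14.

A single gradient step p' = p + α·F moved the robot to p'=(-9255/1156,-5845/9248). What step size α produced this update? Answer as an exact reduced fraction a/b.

F_att = 5/4·(g−p) = 5/4·(0,15) = (0.0000,18.7500)
o1: d²=17 ≤ ρ²=26; F_rep = 14·(-1,4)/17² = (-0.0484,0.1938)
o2: d²=85 > ρ²=26 → inactive
F = F_att + ΣF_rep = (-0.0484,18.9438)
Δp = p'−p = (-0.0061,2.3680); α = Δx/Fx = (-7/1156) / (-14/289) = 1/8
check: Δy/Fy = (21899/9248) / (21899/1156) = 1/8 ✓

α = 1/8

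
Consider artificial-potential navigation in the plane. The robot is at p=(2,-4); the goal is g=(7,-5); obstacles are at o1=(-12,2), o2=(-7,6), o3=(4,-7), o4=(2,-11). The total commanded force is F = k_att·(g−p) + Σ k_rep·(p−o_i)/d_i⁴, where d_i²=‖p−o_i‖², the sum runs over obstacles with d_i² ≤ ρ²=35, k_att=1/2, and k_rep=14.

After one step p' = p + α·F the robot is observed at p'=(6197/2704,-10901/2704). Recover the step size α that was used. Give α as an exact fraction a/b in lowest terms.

F_att = 1/2·(g−p) = 1/2·(5,-1) = (2.5000,-0.5000)
o1: d²=232 > ρ²=35 → inactive
o2: d²=181 > ρ²=35 → inactive
o3: d²=13 ≤ ρ²=35; F_rep = 14·(-2,3)/13² = (-0.1657,0.2485)
o4: d²=49 > ρ²=35 → inactive
F = F_att + ΣF_rep = (2.3343,-0.2515)
Δp = p'−p = (0.2918,-0.0314); α = Δx/Fx = (789/2704) / (789/338) = 1/8
check: Δy/Fy = (-85/2704) / (-85/338) = 1/8 ✓

α = 1/8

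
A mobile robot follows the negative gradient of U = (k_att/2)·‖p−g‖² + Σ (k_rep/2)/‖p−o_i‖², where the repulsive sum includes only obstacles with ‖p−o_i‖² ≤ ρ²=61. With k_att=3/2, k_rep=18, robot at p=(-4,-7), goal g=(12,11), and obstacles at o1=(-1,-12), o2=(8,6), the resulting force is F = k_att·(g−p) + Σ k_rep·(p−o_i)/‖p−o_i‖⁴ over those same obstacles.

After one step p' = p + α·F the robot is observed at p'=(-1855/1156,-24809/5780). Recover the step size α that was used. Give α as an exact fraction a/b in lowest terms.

α = 1/10

F_att = 3/2·(g−p) = 3/2·(16,18) = (24.0000,27.0000)
o1: d²=34 ≤ ρ²=61; F_rep = 18·(-3,5)/34² = (-0.0467,0.0779)
o2: d²=313 > ρ²=61 → inactive
F = F_att + ΣF_rep = (23.9533,27.0779)
Δp = p'−p = (2.3953,2.7078); α = Δx/Fx = (2769/1156) / (13845/578) = 1/10
check: Δy/Fy = (15651/5780) / (15651/578) = 1/10 ✓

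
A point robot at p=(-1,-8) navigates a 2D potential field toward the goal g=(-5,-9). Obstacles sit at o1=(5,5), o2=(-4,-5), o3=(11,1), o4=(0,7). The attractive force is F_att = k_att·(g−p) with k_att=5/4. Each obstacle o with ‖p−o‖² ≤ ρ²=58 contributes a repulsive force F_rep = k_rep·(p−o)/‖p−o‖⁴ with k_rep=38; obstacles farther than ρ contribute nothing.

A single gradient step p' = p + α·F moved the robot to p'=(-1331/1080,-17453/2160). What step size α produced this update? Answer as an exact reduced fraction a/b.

α = 1/20

F_att = 5/4·(g−p) = 5/4·(-4,-1) = (-5.0000,-1.2500)
o1: d²=205 > ρ²=58 → inactive
o2: d²=18 ≤ ρ²=58; F_rep = 38·(3,-3)/18² = (0.3519,-0.3519)
o3: d²=225 > ρ²=58 → inactive
o4: d²=226 > ρ²=58 → inactive
F = F_att + ΣF_rep = (-4.6481,-1.6019)
Δp = p'−p = (-0.2324,-0.0801); α = Δx/Fx = (-251/1080) / (-251/54) = 1/20
check: Δy/Fy = (-173/2160) / (-173/108) = 1/20 ✓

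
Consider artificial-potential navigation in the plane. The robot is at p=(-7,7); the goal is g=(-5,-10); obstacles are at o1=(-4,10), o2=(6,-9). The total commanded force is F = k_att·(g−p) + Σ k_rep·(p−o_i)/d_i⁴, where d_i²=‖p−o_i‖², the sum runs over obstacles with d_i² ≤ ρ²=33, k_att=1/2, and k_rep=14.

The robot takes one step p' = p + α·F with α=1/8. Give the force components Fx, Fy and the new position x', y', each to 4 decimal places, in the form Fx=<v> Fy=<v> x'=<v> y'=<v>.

F_att = 1/2·(g−p) = 1/2·(2,-17) = (1.0000,-8.5000)
o1: d²=18 ≤ ρ²=33; F_rep = 14·(-3,-3)/18² = (-0.1296,-0.1296)
o2: d²=425 > ρ²=33 → inactive
F = F_att + ΣF_rep = (0.8704,-8.6296)
p' = p + 1/8·F = (-6.8912,5.9213)

Fx=0.8704 Fy=-8.6296 x'=-6.8912 y'=5.9213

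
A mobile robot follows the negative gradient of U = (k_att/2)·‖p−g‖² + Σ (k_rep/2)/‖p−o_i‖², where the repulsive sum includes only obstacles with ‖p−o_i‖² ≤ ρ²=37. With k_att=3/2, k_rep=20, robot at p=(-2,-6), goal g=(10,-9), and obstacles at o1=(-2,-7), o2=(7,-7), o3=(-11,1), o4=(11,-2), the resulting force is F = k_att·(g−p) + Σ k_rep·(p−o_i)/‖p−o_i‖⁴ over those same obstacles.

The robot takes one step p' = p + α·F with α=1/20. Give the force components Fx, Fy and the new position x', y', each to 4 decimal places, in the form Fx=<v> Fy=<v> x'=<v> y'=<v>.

F_att = 3/2·(g−p) = 3/2·(12,-3) = (18.0000,-4.5000)
o1: d²=1 ≤ ρ²=37; F_rep = 20·(0,1)/1² = (0.0000,20.0000)
o2: d²=82 > ρ²=37 → inactive
o3: d²=130 > ρ²=37 → inactive
o4: d²=185 > ρ²=37 → inactive
F = F_att + ΣF_rep = (18.0000,15.5000)
p' = p + 1/20·F = (-1.1000,-5.2250)

Fx=18.0000 Fy=15.5000 x'=-1.1000 y'=-5.2250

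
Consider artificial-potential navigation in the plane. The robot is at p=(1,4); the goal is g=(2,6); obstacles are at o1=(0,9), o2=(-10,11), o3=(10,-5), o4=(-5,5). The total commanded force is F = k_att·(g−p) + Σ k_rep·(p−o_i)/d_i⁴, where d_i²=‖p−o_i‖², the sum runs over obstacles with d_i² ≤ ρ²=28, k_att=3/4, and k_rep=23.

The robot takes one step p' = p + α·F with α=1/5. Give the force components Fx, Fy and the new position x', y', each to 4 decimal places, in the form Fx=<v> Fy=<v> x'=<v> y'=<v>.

Fx=0.7840 Fy=1.3299 x'=1.1568 y'=4.2660

F_att = 3/4·(g−p) = 3/4·(1,2) = (0.7500,1.5000)
o1: d²=26 ≤ ρ²=28; F_rep = 23·(1,-5)/26² = (0.0340,-0.1701)
o2: d²=170 > ρ²=28 → inactive
o3: d²=162 > ρ²=28 → inactive
o4: d²=37 > ρ²=28 → inactive
F = F_att + ΣF_rep = (0.7840,1.3299)
p' = p + 1/5·F = (1.1568,4.2660)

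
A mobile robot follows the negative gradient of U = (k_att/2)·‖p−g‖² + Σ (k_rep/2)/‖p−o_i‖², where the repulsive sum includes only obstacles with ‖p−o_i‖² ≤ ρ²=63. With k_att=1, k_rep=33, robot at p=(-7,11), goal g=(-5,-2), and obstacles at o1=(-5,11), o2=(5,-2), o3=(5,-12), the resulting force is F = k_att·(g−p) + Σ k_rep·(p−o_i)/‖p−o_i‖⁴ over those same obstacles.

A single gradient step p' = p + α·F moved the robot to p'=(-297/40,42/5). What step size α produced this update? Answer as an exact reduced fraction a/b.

α = 1/5

F_att = 1·(g−p) = 1·(2,-13) = (2.0000,-13.0000)
o1: d²=4 ≤ ρ²=63; F_rep = 33·(-2,0)/4² = (-4.1250,0.0000)
o2: d²=313 > ρ²=63 → inactive
o3: d²=673 > ρ²=63 → inactive
F = F_att + ΣF_rep = (-2.1250,-13.0000)
Δp = p'−p = (-0.4250,-2.6000); α = Δx/Fx = (-17/40) / (-17/8) = 1/5
check: Δy/Fy = (-13/5) / (-13) = 1/5 ✓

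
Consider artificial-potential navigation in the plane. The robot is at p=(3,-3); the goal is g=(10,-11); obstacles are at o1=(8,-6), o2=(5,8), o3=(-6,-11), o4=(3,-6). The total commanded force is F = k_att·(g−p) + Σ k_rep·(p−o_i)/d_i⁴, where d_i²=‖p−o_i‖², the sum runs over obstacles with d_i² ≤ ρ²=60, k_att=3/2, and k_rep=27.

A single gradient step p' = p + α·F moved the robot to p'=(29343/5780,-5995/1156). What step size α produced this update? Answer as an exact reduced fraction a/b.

α = 1/5

F_att = 3/2·(g−p) = 3/2·(7,-8) = (10.5000,-12.0000)
o1: d²=34 ≤ ρ²=60; F_rep = 27·(-5,3)/34² = (-0.1168,0.0701)
o2: d²=125 > ρ²=60 → inactive
o3: d²=145 > ρ²=60 → inactive
o4: d²=9 ≤ ρ²=60; F_rep = 27·(0,3)/9² = (0.0000,1.0000)
F = F_att + ΣF_rep = (10.3832,-10.9299)
Δp = p'−p = (2.0766,-2.1860); α = Δx/Fx = (12003/5780) / (12003/1156) = 1/5
check: Δy/Fy = (-2527/1156) / (-12635/1156) = 1/5 ✓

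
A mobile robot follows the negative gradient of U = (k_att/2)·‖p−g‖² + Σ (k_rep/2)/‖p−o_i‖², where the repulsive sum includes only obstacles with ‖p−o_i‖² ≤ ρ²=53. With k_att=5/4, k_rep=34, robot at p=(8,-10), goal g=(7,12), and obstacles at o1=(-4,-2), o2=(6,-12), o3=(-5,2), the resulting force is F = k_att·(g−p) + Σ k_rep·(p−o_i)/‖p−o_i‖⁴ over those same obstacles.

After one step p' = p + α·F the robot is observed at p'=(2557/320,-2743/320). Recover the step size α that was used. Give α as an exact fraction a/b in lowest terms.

α = 1/20

F_att = 5/4·(g−p) = 5/4·(-1,22) = (-1.2500,27.5000)
o1: d²=208 > ρ²=53 → inactive
o2: d²=8 ≤ ρ²=53; F_rep = 34·(2,2)/8² = (1.0625,1.0625)
o3: d²=313 > ρ²=53 → inactive
F = F_att + ΣF_rep = (-0.1875,28.5625)
Δp = p'−p = (-0.0094,1.4281); α = Δx/Fx = (-3/320) / (-3/16) = 1/20
check: Δy/Fy = (457/320) / (457/16) = 1/20 ✓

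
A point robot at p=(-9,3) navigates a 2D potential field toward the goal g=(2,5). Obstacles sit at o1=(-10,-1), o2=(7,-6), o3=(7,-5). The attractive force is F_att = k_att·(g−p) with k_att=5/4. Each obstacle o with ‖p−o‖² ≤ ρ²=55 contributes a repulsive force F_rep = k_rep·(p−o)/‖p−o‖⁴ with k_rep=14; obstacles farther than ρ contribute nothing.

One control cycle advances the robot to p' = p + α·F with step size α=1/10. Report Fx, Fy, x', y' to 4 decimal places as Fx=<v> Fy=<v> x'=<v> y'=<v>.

F_att = 5/4·(g−p) = 5/4·(11,2) = (13.7500,2.5000)
o1: d²=17 ≤ ρ²=55; F_rep = 14·(1,4)/17² = (0.0484,0.1938)
o2: d²=337 > ρ²=55 → inactive
o3: d²=320 > ρ²=55 → inactive
F = F_att + ΣF_rep = (13.7984,2.6938)
p' = p + 1/10·F = (-7.6202,3.2694)

Fx=13.7984 Fy=2.6938 x'=-7.6202 y'=3.2694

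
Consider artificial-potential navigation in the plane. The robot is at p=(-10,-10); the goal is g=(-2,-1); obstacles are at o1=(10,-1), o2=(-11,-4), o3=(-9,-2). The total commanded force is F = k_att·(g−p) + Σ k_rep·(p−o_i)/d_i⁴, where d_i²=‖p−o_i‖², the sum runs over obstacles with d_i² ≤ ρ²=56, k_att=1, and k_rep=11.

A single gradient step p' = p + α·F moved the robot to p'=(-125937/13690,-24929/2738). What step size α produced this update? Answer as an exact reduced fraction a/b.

F_att = 1·(g−p) = 1·(8,9) = (8.0000,9.0000)
o1: d²=481 > ρ²=56 → inactive
o2: d²=37 ≤ ρ²=56; F_rep = 11·(1,-6)/37² = (0.0080,-0.0482)
o3: d²=65 > ρ²=56 → inactive
F = F_att + ΣF_rep = (8.0080,8.9518)
Δp = p'−p = (0.8008,0.8952); α = Δx/Fx = (10963/13690) / (10963/1369) = 1/10
check: Δy/Fy = (2451/2738) / (12255/1369) = 1/10 ✓

α = 1/10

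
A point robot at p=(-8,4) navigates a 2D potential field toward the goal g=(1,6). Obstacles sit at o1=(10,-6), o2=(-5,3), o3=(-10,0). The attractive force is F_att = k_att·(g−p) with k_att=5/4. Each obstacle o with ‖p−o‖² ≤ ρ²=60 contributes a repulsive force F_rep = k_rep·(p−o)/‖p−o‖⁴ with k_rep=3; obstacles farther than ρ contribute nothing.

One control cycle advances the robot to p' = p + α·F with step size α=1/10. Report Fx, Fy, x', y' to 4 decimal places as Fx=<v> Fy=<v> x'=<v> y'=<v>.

Fx=11.1750 Fy=2.5600 x'=-6.8825 y'=4.2560

F_att = 5/4·(g−p) = 5/4·(9,2) = (11.2500,2.5000)
o1: d²=424 > ρ²=60 → inactive
o2: d²=10 ≤ ρ²=60; F_rep = 3·(-3,1)/10² = (-0.0900,0.0300)
o3: d²=20 ≤ ρ²=60; F_rep = 3·(2,4)/20² = (0.0150,0.0300)
F = F_att + ΣF_rep = (11.1750,2.5600)
p' = p + 1/10·F = (-6.8825,4.2560)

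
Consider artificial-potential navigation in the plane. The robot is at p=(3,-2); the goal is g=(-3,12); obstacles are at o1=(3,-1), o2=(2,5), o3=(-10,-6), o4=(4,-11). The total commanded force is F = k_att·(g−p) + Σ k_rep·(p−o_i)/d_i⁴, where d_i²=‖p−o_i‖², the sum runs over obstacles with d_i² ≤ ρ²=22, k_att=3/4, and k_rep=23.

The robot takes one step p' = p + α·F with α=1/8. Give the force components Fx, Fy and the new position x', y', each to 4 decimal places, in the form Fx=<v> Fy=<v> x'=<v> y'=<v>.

F_att = 3/4·(g−p) = 3/4·(-6,14) = (-4.5000,10.5000)
o1: d²=1 ≤ ρ²=22; F_rep = 23·(0,-1)/1² = (0.0000,-23.0000)
o2: d²=50 > ρ²=22 → inactive
o3: d²=185 > ρ²=22 → inactive
o4: d²=82 > ρ²=22 → inactive
F = F_att + ΣF_rep = (-4.5000,-12.5000)
p' = p + 1/8·F = (2.4375,-3.5625)

Fx=-4.5000 Fy=-12.5000 x'=2.4375 y'=-3.5625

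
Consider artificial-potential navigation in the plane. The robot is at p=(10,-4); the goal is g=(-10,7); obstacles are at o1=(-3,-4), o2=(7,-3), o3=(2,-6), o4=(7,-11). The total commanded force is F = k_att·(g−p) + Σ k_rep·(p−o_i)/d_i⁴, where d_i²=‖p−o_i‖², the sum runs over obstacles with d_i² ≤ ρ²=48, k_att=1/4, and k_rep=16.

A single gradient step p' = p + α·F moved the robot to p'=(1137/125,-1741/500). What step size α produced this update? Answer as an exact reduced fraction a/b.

F_att = 1/4·(g−p) = 1/4·(-20,11) = (-5.0000,2.7500)
o1: d²=169 > ρ²=48 → inactive
o2: d²=10 ≤ ρ²=48; F_rep = 16·(3,-1)/10² = (0.4800,-0.1600)
o3: d²=68 > ρ²=48 → inactive
o4: d²=58 > ρ²=48 → inactive
F = F_att + ΣF_rep = (-4.5200,2.5900)
Δp = p'−p = (-0.9040,0.5180); α = Δx/Fx = (-113/125) / (-113/25) = 1/5
check: Δy/Fy = (259/500) / (259/100) = 1/5 ✓

α = 1/5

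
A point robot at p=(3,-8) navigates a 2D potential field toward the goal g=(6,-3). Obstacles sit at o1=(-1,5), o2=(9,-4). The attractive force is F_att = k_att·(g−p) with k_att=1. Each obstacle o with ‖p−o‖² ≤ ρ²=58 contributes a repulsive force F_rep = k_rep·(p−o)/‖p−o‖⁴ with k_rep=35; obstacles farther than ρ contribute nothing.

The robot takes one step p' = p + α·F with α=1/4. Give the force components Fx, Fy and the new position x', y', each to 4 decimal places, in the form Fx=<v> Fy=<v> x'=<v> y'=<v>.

F_att = 1·(g−p) = 1·(3,5) = (3.0000,5.0000)
o1: d²=185 > ρ²=58 → inactive
o2: d²=52 ≤ ρ²=58; F_rep = 35·(-6,-4)/52² = (-0.0777,-0.0518)
F = F_att + ΣF_rep = (2.9223,4.9482)
p' = p + 1/4·F = (3.7306,-6.7629)

Fx=2.9223 Fy=4.9482 x'=3.7306 y'=-6.7629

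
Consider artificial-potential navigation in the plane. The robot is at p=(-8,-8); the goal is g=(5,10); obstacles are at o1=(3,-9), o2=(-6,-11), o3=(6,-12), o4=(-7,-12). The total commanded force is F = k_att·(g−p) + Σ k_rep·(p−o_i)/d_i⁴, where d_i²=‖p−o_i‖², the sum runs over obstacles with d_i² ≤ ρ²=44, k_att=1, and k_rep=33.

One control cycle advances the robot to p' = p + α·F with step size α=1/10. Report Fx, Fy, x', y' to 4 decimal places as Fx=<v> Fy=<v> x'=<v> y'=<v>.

F_att = 1·(g−p) = 1·(13,18) = (13.0000,18.0000)
o1: d²=122 > ρ²=44 → inactive
o2: d²=13 ≤ ρ²=44; F_rep = 33·(-2,3)/13² = (-0.3905,0.5858)
o3: d²=212 > ρ²=44 → inactive
o4: d²=17 ≤ ρ²=44; F_rep = 33·(-1,4)/17² = (-0.1142,0.4567)
F = F_att + ΣF_rep = (12.4953,19.0425)
p' = p + 1/10·F = (-6.7505,-6.0957)

Fx=12.4953 Fy=19.0425 x'=-6.7505 y'=-6.0957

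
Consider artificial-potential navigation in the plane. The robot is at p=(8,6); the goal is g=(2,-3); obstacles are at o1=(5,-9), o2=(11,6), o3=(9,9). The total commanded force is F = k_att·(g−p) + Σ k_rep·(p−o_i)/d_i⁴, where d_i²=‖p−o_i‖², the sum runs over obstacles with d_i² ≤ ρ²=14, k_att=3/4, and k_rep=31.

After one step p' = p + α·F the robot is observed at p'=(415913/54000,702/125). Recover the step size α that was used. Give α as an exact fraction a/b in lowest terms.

F_att = 3/4·(g−p) = 3/4·(-6,-9) = (-4.5000,-6.7500)
o1: d²=234 > ρ²=14 → inactive
o2: d²=9 ≤ ρ²=14; F_rep = 31·(-3,0)/9² = (-1.1481,0.0000)
o3: d²=10 ≤ ρ²=14; F_rep = 31·(-1,-3)/10² = (-0.3100,-0.9300)
F = F_att + ΣF_rep = (-5.9581,-7.6800)
Δp = p'−p = (-0.2979,-0.3840); α = Δx/Fx = (-16087/54000) / (-16087/2700) = 1/20
check: Δy/Fy = (-48/125) / (-192/25) = 1/20 ✓

α = 1/20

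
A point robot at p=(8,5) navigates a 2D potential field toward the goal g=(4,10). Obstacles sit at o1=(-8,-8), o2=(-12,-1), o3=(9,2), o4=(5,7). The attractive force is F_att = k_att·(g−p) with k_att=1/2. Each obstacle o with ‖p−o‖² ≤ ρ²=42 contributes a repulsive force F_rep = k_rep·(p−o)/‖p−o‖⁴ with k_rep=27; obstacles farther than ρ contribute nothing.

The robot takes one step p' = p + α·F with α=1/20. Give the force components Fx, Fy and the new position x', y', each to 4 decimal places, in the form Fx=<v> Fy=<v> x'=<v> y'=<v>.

F_att = 1/2·(g−p) = 1/2·(-4,5) = (-2.0000,2.5000)
o1: d²=425 > ρ²=42 → inactive
o2: d²=436 > ρ²=42 → inactive
o3: d²=10 ≤ ρ²=42; F_rep = 27·(-1,3)/10² = (-0.2700,0.8100)
o4: d²=13 ≤ ρ²=42; F_rep = 27·(3,-2)/13² = (0.4793,-0.3195)
F = F_att + ΣF_rep = (-1.7907,2.9905)
p' = p + 1/20·F = (7.9105,5.1495)

Fx=-1.7907 Fy=2.9905 x'=7.9105 y'=5.1495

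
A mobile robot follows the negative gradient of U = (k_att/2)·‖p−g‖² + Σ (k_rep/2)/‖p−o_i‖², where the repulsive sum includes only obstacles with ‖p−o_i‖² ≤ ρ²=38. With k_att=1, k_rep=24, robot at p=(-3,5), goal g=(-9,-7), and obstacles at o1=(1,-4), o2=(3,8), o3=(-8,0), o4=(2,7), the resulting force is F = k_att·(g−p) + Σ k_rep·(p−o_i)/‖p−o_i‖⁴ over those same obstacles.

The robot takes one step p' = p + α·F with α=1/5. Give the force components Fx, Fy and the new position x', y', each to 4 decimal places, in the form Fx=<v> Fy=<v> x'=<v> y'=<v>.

Fx=-6.1427 Fy=-12.0571 x'=-4.2285 y'=2.5886

F_att = 1·(g−p) = 1·(-6,-12) = (-6.0000,-12.0000)
o1: d²=97 > ρ²=38 → inactive
o2: d²=45 > ρ²=38 → inactive
o3: d²=50 > ρ²=38 → inactive
o4: d²=29 ≤ ρ²=38; F_rep = 24·(-5,-2)/29² = (-0.1427,-0.0571)
F = F_att + ΣF_rep = (-6.1427,-12.0571)
p' = p + 1/5·F = (-4.2285,2.5886)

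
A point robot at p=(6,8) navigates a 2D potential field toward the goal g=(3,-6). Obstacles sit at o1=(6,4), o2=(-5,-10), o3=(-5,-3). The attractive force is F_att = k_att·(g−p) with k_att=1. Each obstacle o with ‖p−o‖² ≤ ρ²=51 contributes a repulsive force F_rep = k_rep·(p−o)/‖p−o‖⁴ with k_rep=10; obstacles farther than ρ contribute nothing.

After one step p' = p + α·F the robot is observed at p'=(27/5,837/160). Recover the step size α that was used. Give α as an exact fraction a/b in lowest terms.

α = 1/5

F_att = 1·(g−p) = 1·(-3,-14) = (-3.0000,-14.0000)
o1: d²=16 ≤ ρ²=51; F_rep = 10·(0,4)/16² = (0.0000,0.1562)
o2: d²=445 > ρ²=51 → inactive
o3: d²=242 > ρ²=51 → inactive
F = F_att + ΣF_rep = (-3.0000,-13.8438)
Δp = p'−p = (-0.6000,-2.7687); α = Δx/Fx = (-3/5) / (-3) = 1/5
check: Δy/Fy = (-443/160) / (-443/32) = 1/5 ✓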